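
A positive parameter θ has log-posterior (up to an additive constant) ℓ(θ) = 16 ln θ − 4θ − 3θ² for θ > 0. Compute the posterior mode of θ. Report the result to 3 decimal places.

ℓ'(θ) = 16/θ − 4 − 6θ. Setting this to zero and multiplying by θ: 6θ² + 4θ − 16 = 0.
θ = (−4 + √(4² + 4·6·16)) / (2·6) = (−4 + √400) / 12 = (−4 + 20)/12 = 4/3.
ℓ''(θ) = −16/θ² − 6 < 0, confirming a maximum.

θ̂_MAP = 1.333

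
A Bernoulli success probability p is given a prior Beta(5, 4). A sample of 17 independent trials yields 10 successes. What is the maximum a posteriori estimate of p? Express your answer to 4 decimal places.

p̂_MAP = 0.5833

Prior: Beta(5, 4).
Data: 10 successes in 17 trials. The binomial likelihood contributes p^10(1−p)^7, so the posterior is Beta(5+10, 4+7) = Beta(15, 11).
For Beta(a, b) with a, b > 1 the mode is (a−1)/(a+b−2) = 14/24 ≈ 0.5833.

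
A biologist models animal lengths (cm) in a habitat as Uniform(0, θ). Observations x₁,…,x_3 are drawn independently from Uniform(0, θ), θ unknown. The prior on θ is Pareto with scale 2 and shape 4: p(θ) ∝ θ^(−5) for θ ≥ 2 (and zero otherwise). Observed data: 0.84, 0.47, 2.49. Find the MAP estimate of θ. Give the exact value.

θ̂_MAP = 2.49

The Uniform(0, θ) likelihood is θ^(−n) for θ ≥ max(xᵢ), zero otherwise. Here max(xᵢ) = 2.49.
Posterior ∝ θ^(−5) · θ^(−3) = θ^(−8) on θ ≥ max(2, 2.49) = 2.49.
This density is strictly decreasing in θ, so the posterior mode lies at the lower boundary of the support.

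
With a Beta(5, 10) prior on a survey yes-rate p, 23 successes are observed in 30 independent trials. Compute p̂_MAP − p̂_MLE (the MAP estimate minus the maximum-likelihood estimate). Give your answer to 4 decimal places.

MAP − MLE = -0.1388

Posterior is Beta(28, 17); MAP = (28−1)/(45−2) = 27/43 ≈ 0.62791.
MLE ignores the prior: p̂_MLE = k/n = 23/30 ≈ 0.76667.
Difference = 27/43 − 23/30 = -179/1290 ≈ -0.1388.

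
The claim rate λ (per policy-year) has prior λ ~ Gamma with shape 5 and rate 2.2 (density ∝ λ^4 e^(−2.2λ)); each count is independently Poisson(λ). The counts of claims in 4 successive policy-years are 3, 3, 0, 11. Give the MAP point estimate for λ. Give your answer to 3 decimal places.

λ̂_MAP = 3.387

Σxᵢ = 3+3+0+11 = 17, with n = 4.
Posterior ∝ λ^4e^(−2.2λ) · λ^17e^(−4λ) = λ^21e^(−6.2λ), i.e. Gamma(shape=22, rate=6.2).
The mode of a Gamma(a, b) with a ≥ 1 (shape–rate) is (a−1)/b = 21/6.2 ≈ 3.387.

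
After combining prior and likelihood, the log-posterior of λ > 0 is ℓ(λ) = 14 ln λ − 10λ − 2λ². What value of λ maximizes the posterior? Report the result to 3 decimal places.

ℓ'(λ) = 14/λ − 10 − 4λ. Setting this to zero and multiplying by λ: 4λ² + 10λ − 14 = 0.
λ = (−10 + √(10² + 4·4·14)) / (2·4) = (−10 + √324) / 8 = (−10 + 18)/8 = 1.
ℓ''(λ) = −14/λ² − 4 < 0, confirming a maximum.

λ̂_MAP = 1.000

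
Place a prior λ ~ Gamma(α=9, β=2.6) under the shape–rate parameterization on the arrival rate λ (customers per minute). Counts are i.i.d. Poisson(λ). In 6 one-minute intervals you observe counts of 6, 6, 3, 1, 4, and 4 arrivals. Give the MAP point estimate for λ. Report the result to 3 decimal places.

Σxᵢ = 6+6+3+1+4+4 = 24, with n = 6.
Posterior ∝ λ^8e^(−2.6λ) · λ^24e^(−6λ) = λ^32e^(−8.6λ), i.e. Gamma(shape=33, rate=8.6).
The mode of a Gamma(a, b) with a ≥ 1 (shape–rate) is (a−1)/b = 32/8.6 ≈ 3.721.

λ̂_MAP = 3.721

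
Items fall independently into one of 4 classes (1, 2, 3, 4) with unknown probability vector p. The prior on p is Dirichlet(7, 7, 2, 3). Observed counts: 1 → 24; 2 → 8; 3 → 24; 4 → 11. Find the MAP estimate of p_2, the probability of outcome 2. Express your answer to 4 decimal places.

MAP estimate: 0.1707

The posterior is Dirichlet(αᵢ + nᵢ) = Dirichlet(31, 15, 26, 14).
For a Dirichlet(a₁,…,a_K) with all aᵢ > 1, the mode has j-th component (aⱼ − 1)/(Σaᵢ − K).
Here Σaᵢ = 86 and K = 4, so p_2 = (15 − 1)/(86 − 4) = 14/82 ≈ 0.1707.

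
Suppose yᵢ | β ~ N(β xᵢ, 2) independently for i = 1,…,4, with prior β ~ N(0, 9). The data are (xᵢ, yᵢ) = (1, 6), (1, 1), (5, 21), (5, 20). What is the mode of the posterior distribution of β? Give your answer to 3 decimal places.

log p(β | y) = −Σ(yᵢ − βxᵢ)²/(2·2) − β²/(2·9) + const.
Setting the derivative to zero: Σxᵢ(yᵢ − βxᵢ)/2 − β/9 = 0, so β = Σxᵢyᵢ / (Σxᵢ² + σ²/τ²).
Σxᵢyᵢ = 1·6 + 1·1 + 5·21 + 5·20 = 212; Σxᵢ² = 52; σ²/τ² = 2/9.
β̂_MAP = 212 / (52 + 2/9) = 212/(470/9) = 954/235 ≈ 4.060.

β̂_MAP = 4.060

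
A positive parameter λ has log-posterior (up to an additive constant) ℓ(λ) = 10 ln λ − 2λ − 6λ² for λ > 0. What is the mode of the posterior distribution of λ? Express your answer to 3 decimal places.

ℓ'(λ) = 10/λ − 2 − 12λ. Setting this to zero and multiplying by λ: 12λ² + 2λ − 10 = 0.
λ = (−2 + √(2² + 4·12·10)) / (2·12) = (−2 + √484) / 24 = (−2 + 22)/24 = 5/6.
ℓ''(λ) = −10/λ² − 12 < 0, confirming a maximum.

λ̂_MAP = 0.833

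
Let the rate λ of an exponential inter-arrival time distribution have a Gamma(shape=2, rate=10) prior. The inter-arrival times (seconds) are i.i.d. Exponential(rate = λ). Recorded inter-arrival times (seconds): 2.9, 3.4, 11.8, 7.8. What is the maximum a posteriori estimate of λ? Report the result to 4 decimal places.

The Exponential(rate=λ) likelihood is ∝ λ^n e^(−λΣtᵢ). Here n = 4 and Σtᵢ = 2.9 + 3.4 + 11.8 + 7.8 = 25.9.
Posterior ∝ λe^(−10λ) · λ^4e^(−25.9λ) = λ^5e^(−35.9λ), i.e. Gamma(6, 35.9).
Mode = (a−1)/b = 5/35.9 ≈ 0.1393.

λ̂_MAP = 0.1393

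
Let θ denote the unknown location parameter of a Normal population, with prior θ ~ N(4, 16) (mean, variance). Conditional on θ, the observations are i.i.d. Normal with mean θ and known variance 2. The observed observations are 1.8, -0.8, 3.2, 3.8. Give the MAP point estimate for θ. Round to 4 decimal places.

θ̂_MAP = 2.0606

n = 4; x̄ = (1.8 + (-0.8) + 3.2 + 3.8)/4 = 8/4 = 2.
For a Normal prior and Normal likelihood with known variance, the posterior is Normal; its mode equals its mean, the precision-weighted average.
Prior precision 1/σ₀² = 1/16 = 0.0625; data precision n/σ² = 4/2 = 2.
θ̂ = (0.0625·4 + 2·2) / (0.0625 + 2) = 4.25/2.0625 = 68/33 ≈ 2.0606.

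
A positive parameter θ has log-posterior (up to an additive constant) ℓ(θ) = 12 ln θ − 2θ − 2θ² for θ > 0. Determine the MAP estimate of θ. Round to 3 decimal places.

ℓ'(θ) = 12/θ − 2 − 4θ. Setting this to zero and multiplying by θ: 4θ² + 2θ − 12 = 0.
θ = (−2 + √(2² + 4·4·12)) / (2·4) = (−2 + √196) / 8 = (−2 + 14)/8 = 3/2.
ℓ''(θ) = −12/θ² − 4 < 0, confirming a maximum.

θ̂_MAP = 1.500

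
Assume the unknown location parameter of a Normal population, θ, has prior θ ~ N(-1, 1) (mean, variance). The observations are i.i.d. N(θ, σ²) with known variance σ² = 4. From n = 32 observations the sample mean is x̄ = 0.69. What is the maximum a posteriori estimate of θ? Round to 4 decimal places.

n = 32, x̄ = 0.69.
For a Normal prior and Normal likelihood with known variance, the posterior is Normal; its mode equals its mean, the precision-weighted average.
Prior precision 1/σ₀² = 1/1 = 1; data precision n/σ² = 32/4 = 8.
θ̂ = (1·(-1) + 8·0.69) / (1 + 8) = 4.52/9 = 113/225 ≈ 0.5022.

θ̂_MAP = 0.5022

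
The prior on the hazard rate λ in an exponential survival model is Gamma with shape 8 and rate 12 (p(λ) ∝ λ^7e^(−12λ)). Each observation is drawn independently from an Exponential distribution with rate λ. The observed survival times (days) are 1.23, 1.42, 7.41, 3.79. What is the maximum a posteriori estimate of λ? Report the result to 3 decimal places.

The Exponential(rate=λ) likelihood is ∝ λ^n e^(−λΣtᵢ). Here n = 4 and Σtᵢ = 1.23 + 1.42 + 7.41 + 3.79 = 13.85.
Posterior ∝ λ^7e^(−12λ) · λ^4e^(−13.85λ) = λ^11e^(−25.85λ), i.e. Gamma(12, 25.85).
Mode = (a−1)/b = 11/25.85 ≈ 0.426.

λ̂_MAP = 0.426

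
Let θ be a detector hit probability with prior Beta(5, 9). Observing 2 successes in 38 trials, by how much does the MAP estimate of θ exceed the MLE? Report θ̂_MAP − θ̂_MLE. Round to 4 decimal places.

MAP − MLE = 0.0674

Posterior is Beta(7, 45); MAP = (7−1)/(52−2) = 6/50 ≈ 0.12000.
MLE ignores the prior: θ̂_MLE = k/n = 2/38 ≈ 0.05263.
Difference = 6/50 − 2/38 = 32/475 ≈ 0.0674.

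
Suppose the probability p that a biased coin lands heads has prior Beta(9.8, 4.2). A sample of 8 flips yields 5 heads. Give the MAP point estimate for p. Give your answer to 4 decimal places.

p̂_MAP = 0.6900

Prior: Beta(9.8, 4.2).
Data: 5 successes in 8 trials. The binomial likelihood contributes p^5(1−p)^3, so the posterior is Beta(9.8+5, 4.2+3) = Beta(14.8, 7.2).
For Beta(a, b) with a, b > 1 the mode is (a−1)/(a+b−2) = 13.8/20 ≈ 0.6900.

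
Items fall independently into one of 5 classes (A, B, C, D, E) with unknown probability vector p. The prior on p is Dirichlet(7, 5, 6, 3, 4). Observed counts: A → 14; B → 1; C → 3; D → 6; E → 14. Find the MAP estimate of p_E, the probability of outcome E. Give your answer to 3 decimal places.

MAP estimate of p_E = 0.293

The posterior is Dirichlet(αᵢ + nᵢ) = Dirichlet(21, 6, 9, 9, 18).
For a Dirichlet(a₁,…,a_K) with all aᵢ > 1, the mode has j-th component (aⱼ − 1)/(Σaᵢ − K).
Here Σaᵢ = 63 and K = 5, so p_E = (18 − 1)/(63 − 5) = 17/58 ≈ 0.293.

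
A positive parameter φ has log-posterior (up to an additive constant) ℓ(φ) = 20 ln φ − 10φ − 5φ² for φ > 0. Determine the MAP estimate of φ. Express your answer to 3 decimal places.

ℓ'(φ) = 20/φ − 10 − 10φ. Setting this to zero and multiplying by φ: 10φ² + 10φ − 20 = 0.
φ = (−10 + √(10² + 4·10·20)) / (2·10) = (−10 + √900) / 20 = (−10 + 30)/20 = 1.
ℓ''(φ) = −20/φ² − 10 < 0, confirming a maximum.

φ̂_MAP = 1.000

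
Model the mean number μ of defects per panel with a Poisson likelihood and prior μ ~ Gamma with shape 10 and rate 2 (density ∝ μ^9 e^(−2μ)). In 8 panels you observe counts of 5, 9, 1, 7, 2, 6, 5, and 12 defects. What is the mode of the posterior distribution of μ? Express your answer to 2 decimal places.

μ̂_MAP = 5.60

Σxᵢ = 5+9+1+7+2+6+5+12 = 47, with n = 8.
Posterior ∝ μ^9e^(−2μ) · μ^47e^(−8μ) = μ^56e^(−10μ), i.e. Gamma(shape=57, rate=10).
The mode of a Gamma(a, b) with a ≥ 1 (shape–rate) is (a−1)/b = 56/10 ≈ 5.60.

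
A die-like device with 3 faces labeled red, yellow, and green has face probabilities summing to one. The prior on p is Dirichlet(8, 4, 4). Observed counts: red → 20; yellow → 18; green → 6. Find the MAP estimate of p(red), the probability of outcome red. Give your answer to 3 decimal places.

The posterior is Dirichlet(αᵢ + nᵢ) = Dirichlet(28, 22, 10).
For a Dirichlet(a₁,…,a_K) with all aᵢ > 1, the mode has j-th component (aⱼ − 1)/(Σaᵢ − K).
Here Σaᵢ = 60 and K = 3, so p(red) = (28 − 1)/(60 − 3) = 27/57 ≈ 0.474.

MAP estimate of p(red) = 0.474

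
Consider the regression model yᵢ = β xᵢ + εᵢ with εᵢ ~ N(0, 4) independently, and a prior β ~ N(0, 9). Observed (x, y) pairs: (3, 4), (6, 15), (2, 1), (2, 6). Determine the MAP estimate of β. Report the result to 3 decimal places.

log p(β | y) = −Σ(yᵢ − βxᵢ)²/(2·4) − β²/(2·9) + const.
Setting the derivative to zero: Σxᵢ(yᵢ − βxᵢ)/4 − β/9 = 0, so β = Σxᵢyᵢ / (Σxᵢ² + σ²/τ²).
Σxᵢyᵢ = 3·4 + 6·15 + 2·1 + 2·6 = 116; Σxᵢ² = 53; σ²/τ² = 4/9.
β̂_MAP = 116 / (53 + 4/9) = 116/(481/9) = 1044/481 ≈ 2.170.

β̂_MAP = 2.170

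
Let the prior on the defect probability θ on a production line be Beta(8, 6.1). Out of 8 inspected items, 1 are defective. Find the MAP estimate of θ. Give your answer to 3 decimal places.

θ̂_MAP = 0.398

Prior: Beta(8, 6.1).
Data: 1 success in 8 trials. The binomial likelihood contributes θ(1−θ)^7, so the posterior is Beta(8+1, 6.1+7) = Beta(9, 13.1).
For Beta(a, b) with a, b > 1 the mode is (a−1)/(a+b−2) = 8/20.1 ≈ 0.398.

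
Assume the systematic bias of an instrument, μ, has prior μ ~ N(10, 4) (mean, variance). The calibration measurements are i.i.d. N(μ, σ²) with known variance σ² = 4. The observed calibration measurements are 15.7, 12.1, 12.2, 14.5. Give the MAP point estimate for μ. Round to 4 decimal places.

n = 4; x̄ = (15.7 + 12.1 + 12.2 + 14.5)/4 = 54.5/4 = 13.625.
For a Normal prior and Normal likelihood with known variance, the posterior is Normal; its mode equals its mean, the precision-weighted average.
Prior precision 1/σ₀² = 1/4 = 0.25; data precision n/σ² = 4/4 = 1.
μ̂ = (0.25·10 + 1·13.625) / (0.25 + 1) = 16.125/1.25 = 12.9000.

μ̂_MAP = 12.9000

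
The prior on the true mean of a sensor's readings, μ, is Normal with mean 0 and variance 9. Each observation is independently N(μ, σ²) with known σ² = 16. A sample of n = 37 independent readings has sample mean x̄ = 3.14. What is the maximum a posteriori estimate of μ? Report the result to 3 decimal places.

n = 37, x̄ = 3.14.
For a Normal prior and Normal likelihood with known variance, the posterior is Normal; its mode equals its mean, the precision-weighted average.
Prior precision 1/σ₀² = 1/9; data precision n/σ² = 37/16 = 2.3125.
μ̂ = ((1/9)·0 + 2.3125·3.14) / (1/9 + 2.3125) = 7.26125/(349/144) = 52281/17450 ≈ 2.996.

μ̂_MAP = 2.996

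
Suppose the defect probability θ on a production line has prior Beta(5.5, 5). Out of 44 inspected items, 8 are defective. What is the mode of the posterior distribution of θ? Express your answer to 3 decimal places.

Prior: Beta(5.5, 5).
Data: 8 successes in 44 trials. The binomial likelihood contributes θ^8(1−θ)^36, so the posterior is Beta(5.5+8, 5+36) = Beta(13.5, 41).
For Beta(a, b) with a, b > 1 the mode is (a−1)/(a+b−2) = 12.5/52.5 ≈ 0.238.

θ̂_MAP = 0.238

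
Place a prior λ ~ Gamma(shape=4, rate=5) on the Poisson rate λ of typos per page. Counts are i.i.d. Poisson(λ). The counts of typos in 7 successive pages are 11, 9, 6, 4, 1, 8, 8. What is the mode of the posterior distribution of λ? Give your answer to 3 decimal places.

λ̂_MAP = 4.167

Σxᵢ = 11+9+6+4+1+8+8 = 47, with n = 7.
Posterior ∝ λ^3e^(−5λ) · λ^47e^(−7λ) = λ^50e^(−12λ), i.e. Gamma(shape=51, rate=12).
The mode of a Gamma(a, b) with a ≥ 1 (shape–rate) is (a−1)/b = 50/12 ≈ 4.167.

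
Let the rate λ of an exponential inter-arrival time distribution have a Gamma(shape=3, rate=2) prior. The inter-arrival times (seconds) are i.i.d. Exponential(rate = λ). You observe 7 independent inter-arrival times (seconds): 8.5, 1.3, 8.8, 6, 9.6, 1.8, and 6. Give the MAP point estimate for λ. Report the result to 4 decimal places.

The Exponential(rate=λ) likelihood is ∝ λ^n e^(−λΣtᵢ). Here n = 7 and Σtᵢ = 8.5 + 1.3 + 8.8 + 6 + 9.6 + 1.8 + 6 = 42.
Posterior ∝ λ^2e^(−2λ) · λ^7e^(−42λ) = λ^9e^(−44λ), i.e. Gamma(10, 44).
Mode = (a−1)/b = 9/44 ≈ 0.2045.

λ̂_MAP = 0.2045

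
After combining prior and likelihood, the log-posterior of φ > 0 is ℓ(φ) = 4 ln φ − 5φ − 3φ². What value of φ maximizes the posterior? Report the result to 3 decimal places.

φ̂_MAP = 0.500

ℓ'(φ) = 4/φ − 5 − 6φ. Setting this to zero and multiplying by φ: 6φ² + 5φ − 4 = 0.
φ = (−5 + √(5² + 4·6·4)) / (2·6) = (−5 + √121) / 12 = (−5 + 11)/12 = 1/2.
ℓ''(φ) = −4/φ² − 6 < 0, confirming a maximum.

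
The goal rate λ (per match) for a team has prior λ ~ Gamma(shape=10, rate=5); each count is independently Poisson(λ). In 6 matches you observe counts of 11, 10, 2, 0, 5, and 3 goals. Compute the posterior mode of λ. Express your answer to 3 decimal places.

λ̂_MAP = 3.636

Σxᵢ = 11+10+2+0+5+3 = 31, with n = 6.
Posterior ∝ λ^9e^(−5λ) · λ^31e^(−6λ) = λ^40e^(−11λ), i.e. Gamma(shape=41, rate=11).
The mode of a Gamma(a, b) with a ≥ 1 (shape–rate) is (a−1)/b = 40/11 ≈ 3.636.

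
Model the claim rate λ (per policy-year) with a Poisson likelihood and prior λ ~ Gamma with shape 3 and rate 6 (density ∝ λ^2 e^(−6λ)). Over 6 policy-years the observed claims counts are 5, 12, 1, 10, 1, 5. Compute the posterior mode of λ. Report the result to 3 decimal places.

λ̂_MAP = 3.000

Σxᵢ = 5+12+1+10+1+5 = 34, with n = 6.
Posterior ∝ λ^2e^(−6λ) · λ^34e^(−6λ) = λ^36e^(−12λ), i.e. Gamma(shape=37, rate=12).
The mode of a Gamma(a, b) with a ≥ 1 (shape–rate) is (a−1)/b = 36/12 ≈ 3.000.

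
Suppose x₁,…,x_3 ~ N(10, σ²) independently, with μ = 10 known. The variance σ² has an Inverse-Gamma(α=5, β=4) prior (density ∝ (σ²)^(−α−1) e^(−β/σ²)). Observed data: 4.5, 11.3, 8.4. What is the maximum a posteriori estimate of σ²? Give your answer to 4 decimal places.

Sum of squared deviations about the known mean: SS = (4.5−10)² + (11.3−10)² + (8.4−10)² = 34.5.
The Normal likelihood contributes (σ²)^(−n/2) exp(−SS/(2σ²)), so the posterior is Inverse-Gamma(α + n/2, β + SS/2) = Inverse-Gamma(6.5, 21.25).
The mode of Inverse-Gamma(a, b) is b/(a+1) = 21.25/7.5 ≈ 2.8333.

σ̂²_MAP = 2.8333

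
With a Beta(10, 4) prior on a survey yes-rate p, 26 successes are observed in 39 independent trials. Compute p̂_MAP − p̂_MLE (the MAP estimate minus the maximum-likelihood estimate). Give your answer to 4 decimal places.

Posterior is Beta(36, 17); MAP = (36−1)/(53−2) = 35/51 ≈ 0.68627.
MLE ignores the prior: p̂_MLE = k/n = 26/39 ≈ 0.66667.
Difference = 35/51 − 26/39 = 1/51 ≈ 0.0196.

MAP − MLE = 0.0196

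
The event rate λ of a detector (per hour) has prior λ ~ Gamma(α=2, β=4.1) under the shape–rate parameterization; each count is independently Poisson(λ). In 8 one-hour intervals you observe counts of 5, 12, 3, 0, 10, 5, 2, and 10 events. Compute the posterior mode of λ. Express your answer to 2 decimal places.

Σxᵢ = 5+12+3+0+10+5+2+10 = 47, with n = 8.
Posterior ∝ λe^(−4.1λ) · λ^47e^(−8λ) = λ^48e^(−12.1λ), i.e. Gamma(shape=49, rate=12.1).
The mode of a Gamma(a, b) with a ≥ 1 (shape–rate) is (a−1)/b = 48/12.1 ≈ 3.97.

λ̂_MAP = 3.97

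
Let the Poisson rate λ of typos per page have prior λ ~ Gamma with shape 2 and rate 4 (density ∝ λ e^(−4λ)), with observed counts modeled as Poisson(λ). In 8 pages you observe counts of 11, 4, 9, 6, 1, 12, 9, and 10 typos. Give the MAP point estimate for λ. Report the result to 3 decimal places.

λ̂_MAP = 5.250

Σxᵢ = 11+4+9+6+1+12+9+10 = 62, with n = 8.
Posterior ∝ λe^(−4λ) · λ^62e^(−8λ) = λ^63e^(−12λ), i.e. Gamma(shape=64, rate=12).
The mode of a Gamma(a, b) with a ≥ 1 (shape–rate) is (a−1)/b = 63/12 ≈ 5.250.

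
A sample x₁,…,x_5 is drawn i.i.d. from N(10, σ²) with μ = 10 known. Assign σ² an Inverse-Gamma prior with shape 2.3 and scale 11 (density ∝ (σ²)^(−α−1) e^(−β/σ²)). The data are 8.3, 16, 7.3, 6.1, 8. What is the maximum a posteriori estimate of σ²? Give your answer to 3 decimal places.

Sum of squared deviations about the known mean: SS = (8.3−10)² + (16−10)² + (7.3−10)² + (6.1−10)² + (8−10)² = 65.39.
The Normal likelihood contributes (σ²)^(−n/2) exp(−SS/(2σ²)), so the posterior is Inverse-Gamma(α + n/2, β + SS/2) = Inverse-Gamma(4.8, 43.695).
The mode of Inverse-Gamma(a, b) is b/(a+1) = 43.695/5.8 ≈ 7.534.

σ̂²_MAP = 7.534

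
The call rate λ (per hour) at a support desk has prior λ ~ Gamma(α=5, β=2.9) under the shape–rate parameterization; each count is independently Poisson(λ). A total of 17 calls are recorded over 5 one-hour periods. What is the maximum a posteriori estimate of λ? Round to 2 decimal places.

Σxᵢ = 17, n = 5.
Posterior ∝ λ^4e^(−2.9λ) · λ^17e^(−5λ) = λ^21e^(−7.9λ), i.e. Gamma(shape=22, rate=7.9).
The mode of a Gamma(a, b) with a ≥ 1 (shape–rate) is (a−1)/b = 21/7.9 ≈ 2.66.

λ̂_MAP = 2.66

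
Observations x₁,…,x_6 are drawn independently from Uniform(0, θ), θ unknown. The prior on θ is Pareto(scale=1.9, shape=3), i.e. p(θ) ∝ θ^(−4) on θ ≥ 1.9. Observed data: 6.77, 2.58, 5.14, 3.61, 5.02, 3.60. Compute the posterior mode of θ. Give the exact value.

The Uniform(0, θ) likelihood is θ^(−n) for θ ≥ max(xᵢ), zero otherwise. Here max(xᵢ) = 6.77.
Posterior ∝ θ^(−4) · θ^(−6) = θ^(−10) on θ ≥ max(1.9, 6.77) = 6.77.
This density is strictly decreasing in θ, so the posterior mode lies at the lower boundary of the support.

θ̂_MAP = 6.77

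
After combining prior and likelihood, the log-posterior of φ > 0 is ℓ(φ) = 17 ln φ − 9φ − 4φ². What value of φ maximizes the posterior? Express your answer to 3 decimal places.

φ̂_MAP = 1.000

ℓ'(φ) = 17/φ − 9 − 8φ. Setting this to zero and multiplying by φ: 8φ² + 9φ − 17 = 0.
φ = (−9 + √(9² + 4·8·17)) / (2·8) = (−9 + √625) / 16 = (−9 + 25)/16 = 1.
ℓ''(φ) = −17/φ² − 8 < 0, confirming a maximum.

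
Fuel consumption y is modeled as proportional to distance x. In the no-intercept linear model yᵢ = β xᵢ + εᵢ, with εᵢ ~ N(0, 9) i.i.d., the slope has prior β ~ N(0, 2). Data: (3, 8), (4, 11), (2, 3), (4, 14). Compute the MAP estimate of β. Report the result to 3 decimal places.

β̂_MAP = 2.626

log p(β | y) = −Σ(yᵢ − βxᵢ)²/(2·9) − β²/(2·2) + const.
Setting the derivative to zero: Σxᵢ(yᵢ − βxᵢ)/9 − β/2 = 0, so β = Σxᵢyᵢ / (Σxᵢ² + σ²/τ²).
Σxᵢyᵢ = 3·8 + 4·11 + 2·3 + 4·14 = 130; Σxᵢ² = 45; σ²/τ² = 4.5.
β̂_MAP = 130 / (45 + 4.5) = 130/49.5 ≈ 2.626.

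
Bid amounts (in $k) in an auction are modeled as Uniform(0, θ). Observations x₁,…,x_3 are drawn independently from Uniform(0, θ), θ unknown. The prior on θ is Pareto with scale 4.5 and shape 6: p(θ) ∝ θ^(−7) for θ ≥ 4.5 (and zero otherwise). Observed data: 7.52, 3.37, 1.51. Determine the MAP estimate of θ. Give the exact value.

θ̂_MAP = 7.52

The Uniform(0, θ) likelihood is θ^(−n) for θ ≥ max(xᵢ), zero otherwise. Here max(xᵢ) = 7.52.
Posterior ∝ θ^(−7) · θ^(−3) = θ^(−10) on θ ≥ max(4.5, 7.52) = 7.52.
This density is strictly decreasing in θ, so the posterior mode lies at the lower boundary of the support.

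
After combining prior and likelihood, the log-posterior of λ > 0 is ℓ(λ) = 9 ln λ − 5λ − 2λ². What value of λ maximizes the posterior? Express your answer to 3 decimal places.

λ̂_MAP = 1.000

ℓ'(λ) = 9/λ − 5 − 4λ. Setting this to zero and multiplying by λ: 4λ² + 5λ − 9 = 0.
λ = (−5 + √(5² + 4·4·9)) / (2·4) = (−5 + √169) / 8 = (−5 + 13)/8 = 1.
ℓ''(λ) = −9/λ² − 4 < 0, confirming a maximum.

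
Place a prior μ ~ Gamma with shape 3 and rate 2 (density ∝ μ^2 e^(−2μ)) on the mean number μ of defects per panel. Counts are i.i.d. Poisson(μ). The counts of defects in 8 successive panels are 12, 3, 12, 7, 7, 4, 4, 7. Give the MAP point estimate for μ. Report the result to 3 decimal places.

μ̂_MAP = 5.800

Σxᵢ = 12+3+12+7+7+4+4+7 = 56, with n = 8.
Posterior ∝ μ^2e^(−2μ) · μ^56e^(−8μ) = μ^58e^(−10μ), i.e. Gamma(shape=59, rate=10).
The mode of a Gamma(a, b) with a ≥ 1 (shape–rate) is (a−1)/b = 58/10 ≈ 5.800.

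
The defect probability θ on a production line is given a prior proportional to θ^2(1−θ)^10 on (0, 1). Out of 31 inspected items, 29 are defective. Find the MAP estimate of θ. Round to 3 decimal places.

The prior density ∝ θ^2(1−θ)^10 is the kernel of Beta(3, 11).
Data: 29 successes in 31 trials. The binomial likelihood contributes θ^29(1−θ)^2, so the posterior is Beta(3+29, 11+2) = Beta(32, 13).
For Beta(a, b) with a, b > 1 the mode is (a−1)/(a+b−2) = 31/43 ≈ 0.721.

θ̂_MAP = 0.721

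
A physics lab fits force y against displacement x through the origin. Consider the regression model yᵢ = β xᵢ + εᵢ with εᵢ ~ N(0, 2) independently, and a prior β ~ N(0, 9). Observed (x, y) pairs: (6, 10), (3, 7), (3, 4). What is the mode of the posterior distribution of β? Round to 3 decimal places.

β̂_MAP = 1.715

log p(β | y) = −Σ(yᵢ − βxᵢ)²/(2·2) − β²/(2·9) + const.
Setting the derivative to zero: Σxᵢ(yᵢ − βxᵢ)/2 − β/9 = 0, so β = Σxᵢyᵢ / (Σxᵢ² + σ²/τ²).
Σxᵢyᵢ = 6·10 + 3·7 + 3·4 = 93; Σxᵢ² = 54; σ²/τ² = 2/9.
β̂_MAP = 93 / (54 + 2/9) = 93/(488/9) = 837/488 ≈ 1.715.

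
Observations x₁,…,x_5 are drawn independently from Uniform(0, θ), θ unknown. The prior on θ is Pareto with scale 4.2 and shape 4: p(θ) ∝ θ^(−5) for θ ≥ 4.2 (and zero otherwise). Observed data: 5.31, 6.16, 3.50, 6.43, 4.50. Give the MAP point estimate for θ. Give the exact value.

The Uniform(0, θ) likelihood is θ^(−n) for θ ≥ max(xᵢ), zero otherwise. Here max(xᵢ) = 6.43.
Posterior ∝ θ^(−5) · θ^(−5) = θ^(−10) on θ ≥ max(4.2, 6.43) = 6.43.
This density is strictly decreasing in θ, so the posterior mode lies at the lower boundary of the support.

θ̂_MAP = 6.43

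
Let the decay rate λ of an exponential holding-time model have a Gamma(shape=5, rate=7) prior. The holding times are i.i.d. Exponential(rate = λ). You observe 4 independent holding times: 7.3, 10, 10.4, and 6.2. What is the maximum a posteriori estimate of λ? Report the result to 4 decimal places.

λ̂_MAP = 0.1956

The Exponential(rate=λ) likelihood is ∝ λ^n e^(−λΣtᵢ). Here n = 4 and Σtᵢ = 7.3 + 10 + 10.4 + 6.2 = 33.9.
Posterior ∝ λ^4e^(−7λ) · λ^4e^(−33.9λ) = λ^8e^(−40.9λ), i.e. Gamma(9, 40.9).
Mode = (a−1)/b = 8/40.9 ≈ 0.1956.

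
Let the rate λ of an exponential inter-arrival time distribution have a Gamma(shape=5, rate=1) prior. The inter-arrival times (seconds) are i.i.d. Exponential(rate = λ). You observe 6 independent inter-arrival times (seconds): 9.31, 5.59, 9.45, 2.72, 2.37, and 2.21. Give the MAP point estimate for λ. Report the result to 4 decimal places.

The Exponential(rate=λ) likelihood is ∝ λ^n e^(−λΣtᵢ). Here n = 6 and Σtᵢ = 9.31 + 5.59 + 9.45 + 2.72 + 2.37 + 2.21 = 31.65.
Posterior ∝ λ^4e^(−1λ) · λ^6e^(−31.65λ) = λ^10e^(−32.65λ), i.e. Gamma(11, 32.65).
Mode = (a−1)/b = 10/32.65 ≈ 0.3063.

λ̂_MAP = 0.3063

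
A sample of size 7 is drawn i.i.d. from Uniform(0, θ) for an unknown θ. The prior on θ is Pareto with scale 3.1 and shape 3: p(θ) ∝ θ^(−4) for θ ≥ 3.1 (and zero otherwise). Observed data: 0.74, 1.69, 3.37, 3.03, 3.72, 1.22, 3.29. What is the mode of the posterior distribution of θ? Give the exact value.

The Uniform(0, θ) likelihood is θ^(−n) for θ ≥ max(xᵢ), zero otherwise. Here max(xᵢ) = 3.72.
Posterior ∝ θ^(−4) · θ^(−7) = θ^(−11) on θ ≥ max(3.1, 3.72) = 3.72.
This density is strictly decreasing in θ, so the posterior mode lies at the lower boundary of the support.

θ̂_MAP = 3.72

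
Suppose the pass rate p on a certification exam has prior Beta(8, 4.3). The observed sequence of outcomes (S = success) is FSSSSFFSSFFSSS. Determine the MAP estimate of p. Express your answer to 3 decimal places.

Prior: Beta(8, 4.3).
Data: 9 successes in 14 trials (from the sequence). The binomial likelihood contributes p^9(1−p)^5, so the posterior is Beta(8+9, 4.3+5) = Beta(17, 9.3).
For Beta(a, b) with a, b > 1 the mode is (a−1)/(a+b−2) = 16/24.3 ≈ 0.658.

p̂_MAP = 0.658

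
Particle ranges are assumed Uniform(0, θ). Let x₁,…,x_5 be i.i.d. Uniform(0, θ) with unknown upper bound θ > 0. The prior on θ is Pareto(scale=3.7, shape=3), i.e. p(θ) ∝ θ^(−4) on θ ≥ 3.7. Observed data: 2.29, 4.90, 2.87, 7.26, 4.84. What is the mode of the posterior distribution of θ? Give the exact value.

The Uniform(0, θ) likelihood is θ^(−n) for θ ≥ max(xᵢ), zero otherwise. Here max(xᵢ) = 7.26.
Posterior ∝ θ^(−4) · θ^(−5) = θ^(−9) on θ ≥ max(3.7, 7.26) = 7.26.
This density is strictly decreasing in θ, so the posterior mode lies at the lower boundary of the support.

θ̂_MAP = 7.26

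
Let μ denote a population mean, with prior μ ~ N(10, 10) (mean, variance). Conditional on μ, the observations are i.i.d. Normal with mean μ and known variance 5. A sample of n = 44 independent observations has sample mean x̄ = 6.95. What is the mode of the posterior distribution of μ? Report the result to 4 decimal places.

μ̂_MAP = 6.9843

n = 44, x̄ = 6.95.
For a Normal prior and Normal likelihood with known variance, the posterior is Normal; its mode equals its mean, the precision-weighted average.
Prior precision 1/σ₀² = 1/10 = 0.1; data precision n/σ² = 44/5 = 8.8.
μ̂ = (0.1·10 + 8.8·6.95) / (0.1 + 8.8) = 62.16/8.9 = 3108/445 ≈ 6.9843.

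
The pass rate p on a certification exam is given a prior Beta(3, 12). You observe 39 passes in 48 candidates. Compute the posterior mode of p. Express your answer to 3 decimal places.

p̂_MAP = 0.672

Prior: Beta(3, 12).
Data: 39 successes in 48 trials. The binomial likelihood contributes p^39(1−p)^9, so the posterior is Beta(3+39, 12+9) = Beta(42, 21).
For Beta(a, b) with a, b > 1 the mode is (a−1)/(a+b−2) = 41/61 ≈ 0.672.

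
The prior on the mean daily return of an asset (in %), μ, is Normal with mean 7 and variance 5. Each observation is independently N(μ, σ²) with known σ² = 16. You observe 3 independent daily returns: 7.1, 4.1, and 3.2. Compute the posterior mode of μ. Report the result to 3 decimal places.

n = 3; x̄ = (7.1 + 4.1 + 3.2)/3 = 14.4/3 = 4.8.
For a Normal prior and Normal likelihood with known variance, the posterior is Normal; its mode equals its mean, the precision-weighted average.
Prior precision 1/σ₀² = 1/5 = 0.2; data precision n/σ² = 3/16 = 0.1875.
μ̂ = (0.2·7 + 0.1875·4.8) / (0.2 + 0.1875) = 2.3/0.3875 = 184/31 ≈ 5.935.

μ̂_MAP = 5.935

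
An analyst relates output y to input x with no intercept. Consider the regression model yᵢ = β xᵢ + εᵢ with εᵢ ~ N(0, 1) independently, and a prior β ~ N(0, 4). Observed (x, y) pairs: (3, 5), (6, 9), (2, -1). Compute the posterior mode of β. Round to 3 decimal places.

β̂_MAP = 1.360

log p(β | y) = −Σ(yᵢ − βxᵢ)²/(2·1) − β²/(2·4) + const.
Setting the derivative to zero: Σxᵢ(yᵢ − βxᵢ)/1 − β/4 = 0, so β = Σxᵢyᵢ / (Σxᵢ² + σ²/τ²).
Σxᵢyᵢ = 3·5 + 6·9 + 2·(-1) = 67; Σxᵢ² = 49; σ²/τ² = 0.25.
β̂_MAP = 67 / (49 + 0.25) = 67/49.25 ≈ 1.360.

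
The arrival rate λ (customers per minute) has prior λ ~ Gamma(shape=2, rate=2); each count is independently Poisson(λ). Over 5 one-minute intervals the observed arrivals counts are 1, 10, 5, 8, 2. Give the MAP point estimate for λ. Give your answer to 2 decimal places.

Σxᵢ = 1+10+5+8+2 = 26, with n = 5.
Posterior ∝ λe^(−2λ) · λ^26e^(−5λ) = λ^27e^(−7λ), i.e. Gamma(shape=28, rate=7).
The mode of a Gamma(a, b) with a ≥ 1 (shape–rate) is (a−1)/b = 27/7 ≈ 3.86.

λ̂_MAP = 3.86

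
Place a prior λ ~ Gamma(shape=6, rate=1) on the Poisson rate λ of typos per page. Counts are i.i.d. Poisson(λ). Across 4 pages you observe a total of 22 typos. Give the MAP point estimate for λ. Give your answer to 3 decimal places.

λ̂_MAP = 5.400

Σxᵢ = 22, n = 4.
Posterior ∝ λ^5e^(−1λ) · λ^22e^(−4λ) = λ^27e^(−5λ), i.e. Gamma(shape=28, rate=5).
The mode of a Gamma(a, b) with a ≥ 1 (shape–rate) is (a−1)/b = 27/5 ≈ 5.400.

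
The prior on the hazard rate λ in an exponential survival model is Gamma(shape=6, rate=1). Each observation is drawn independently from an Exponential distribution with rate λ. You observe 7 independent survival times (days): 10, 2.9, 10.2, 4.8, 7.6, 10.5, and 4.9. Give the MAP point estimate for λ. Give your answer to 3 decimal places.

λ̂_MAP = 0.231

The Exponential(rate=λ) likelihood is ∝ λ^n e^(−λΣtᵢ). Here n = 7 and Σtᵢ = 10 + 2.9 + 10.2 + 4.8 + 7.6 + 10.5 + 4.9 = 50.9.
Posterior ∝ λ^5e^(−1λ) · λ^7e^(−50.9λ) = λ^12e^(−51.9λ), i.e. Gamma(13, 51.9).
Mode = (a−1)/b = 12/51.9 ≈ 0.231.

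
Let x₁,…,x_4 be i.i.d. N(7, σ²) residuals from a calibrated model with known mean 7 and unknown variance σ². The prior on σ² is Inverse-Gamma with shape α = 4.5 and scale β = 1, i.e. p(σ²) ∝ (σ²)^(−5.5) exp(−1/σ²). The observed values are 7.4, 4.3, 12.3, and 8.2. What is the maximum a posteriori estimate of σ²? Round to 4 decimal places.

Sum of squared deviations about the known mean: SS = (7.4−7)² + (4.3−7)² + (12.3−7)² + (8.2−7)² = 36.98.
The Normal likelihood contributes (σ²)^(−n/2) exp(−SS/(2σ²)), so the posterior is Inverse-Gamma(α + n/2, β + SS/2) = Inverse-Gamma(6.5, 19.49).
The mode of Inverse-Gamma(a, b) is b/(a+1) = 19.49/7.5 ≈ 2.5987.

σ̂²_MAP = 2.5987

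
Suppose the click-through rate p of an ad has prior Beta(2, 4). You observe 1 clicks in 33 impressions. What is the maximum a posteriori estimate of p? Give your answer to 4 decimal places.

p̂_MAP = 0.0541

Prior: Beta(2, 4).
Data: 1 success in 33 trials. The binomial likelihood contributes p(1−p)^32, so the posterior is Beta(2+1, 4+32) = Beta(3, 36).
For Beta(a, b) with a, b > 1 the mode is (a−1)/(a+b−2) = 2/37 ≈ 0.0541.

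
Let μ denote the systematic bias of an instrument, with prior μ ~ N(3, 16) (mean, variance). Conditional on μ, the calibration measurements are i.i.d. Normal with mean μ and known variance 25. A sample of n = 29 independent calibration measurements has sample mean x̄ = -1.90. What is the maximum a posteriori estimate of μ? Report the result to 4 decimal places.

μ̂_MAP = -1.6495

n = 29, x̄ = -1.90.
For a Normal prior and Normal likelihood with known variance, the posterior is Normal; its mode equals its mean, the precision-weighted average.
Prior precision 1/σ₀² = 1/16 = 0.0625; data precision n/σ² = 29/25 = 1.16.
μ̂ = (0.0625·3 + 1.16·(-1.9)) / (0.0625 + 1.16) = (-2.0165)/1.2225 = -4033/2445 ≈ -1.6495.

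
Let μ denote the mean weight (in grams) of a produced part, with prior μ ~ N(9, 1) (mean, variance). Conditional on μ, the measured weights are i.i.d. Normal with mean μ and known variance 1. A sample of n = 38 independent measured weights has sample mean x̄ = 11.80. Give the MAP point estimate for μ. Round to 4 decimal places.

μ̂_MAP = 11.7282

n = 38, x̄ = 11.80.
For a Normal prior and Normal likelihood with known variance, the posterior is Normal; its mode equals its mean, the precision-weighted average.
Prior precision 1/σ₀² = 1/1 = 1; data precision n/σ² = 38/1 = 38.
μ̂ = (1·9 + 38·11.8) / (1 + 38) = 457.4/39 = 2287/195 ≈ 11.7282.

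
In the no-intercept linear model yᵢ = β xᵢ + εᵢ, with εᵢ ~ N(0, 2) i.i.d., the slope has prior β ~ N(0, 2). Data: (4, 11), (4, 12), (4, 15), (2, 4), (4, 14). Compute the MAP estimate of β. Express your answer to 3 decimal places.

log p(β | y) = −Σ(yᵢ − βxᵢ)²/(2·2) − β²/(2·2) + const.
Setting the derivative to zero: Σxᵢ(yᵢ − βxᵢ)/2 − β/2 = 0, so β = Σxᵢyᵢ / (Σxᵢ² + σ²/τ²).
Σxᵢyᵢ = 4·11 + 4·12 + 4·15 + 2·4 + 4·14 = 216; Σxᵢ² = 68; σ²/τ² = 1.
β̂_MAP = 216 / (68 + 1) = 216/69 ≈ 3.130.

β̂_MAP = 3.130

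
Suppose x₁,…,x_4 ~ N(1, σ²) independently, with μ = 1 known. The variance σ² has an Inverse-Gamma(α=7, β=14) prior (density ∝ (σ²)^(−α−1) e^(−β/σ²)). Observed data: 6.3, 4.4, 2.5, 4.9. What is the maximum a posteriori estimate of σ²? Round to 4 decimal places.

σ̂²_MAP = 4.2555

Sum of squared deviations about the known mean: SS = (6.3−1)² + (4.4−1)² + (2.5−1)² + (4.9−1)² = 57.11.
The Normal likelihood contributes (σ²)^(−n/2) exp(−SS/(2σ²)), so the posterior is Inverse-Gamma(α + n/2, β + SS/2) = Inverse-Gamma(9, 42.555).
The mode of Inverse-Gamma(a, b) is b/(a+1) = 42.555/10 ≈ 4.2555.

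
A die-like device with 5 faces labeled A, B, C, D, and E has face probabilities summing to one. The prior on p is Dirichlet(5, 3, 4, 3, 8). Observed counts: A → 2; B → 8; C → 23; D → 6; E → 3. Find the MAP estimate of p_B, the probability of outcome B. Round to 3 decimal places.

The posterior is Dirichlet(αᵢ + nᵢ) = Dirichlet(7, 11, 27, 9, 11).
For a Dirichlet(a₁,…,a_K) with all aᵢ > 1, the mode has j-th component (aⱼ − 1)/(Σaᵢ − K).
Here Σaᵢ = 65 and K = 5, so p_B = (11 − 1)/(65 − 5) = 10/60 ≈ 0.167.

MAP estimate of p_B = 0.167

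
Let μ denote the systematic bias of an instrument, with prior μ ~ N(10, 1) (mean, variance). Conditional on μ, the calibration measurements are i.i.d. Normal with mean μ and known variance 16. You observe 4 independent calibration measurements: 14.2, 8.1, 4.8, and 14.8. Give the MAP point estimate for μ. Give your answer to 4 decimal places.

n = 4; x̄ = (14.2 + 8.1 + 4.8 + 14.8)/4 = 41.9/4 = 10.475.
For a Normal prior and Normal likelihood with known variance, the posterior is Normal; its mode equals its mean, the precision-weighted average.
Prior precision 1/σ₀² = 1/1 = 1; data precision n/σ² = 4/16 = 0.25.
μ̂ = (1·10 + 0.25·10.475) / (1 + 0.25) = 12.61875/1.25 = 10.0950.

μ̂_MAP = 10.0950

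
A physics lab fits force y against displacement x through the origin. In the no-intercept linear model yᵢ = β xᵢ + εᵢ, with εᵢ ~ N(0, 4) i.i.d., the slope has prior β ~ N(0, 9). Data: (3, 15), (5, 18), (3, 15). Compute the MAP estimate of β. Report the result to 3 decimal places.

β̂_MAP = 4.143

log p(β | y) = −Σ(yᵢ − βxᵢ)²/(2·4) − β²/(2·9) + const.
Setting the derivative to zero: Σxᵢ(yᵢ − βxᵢ)/4 − β/9 = 0, so β = Σxᵢyᵢ / (Σxᵢ² + σ²/τ²).
Σxᵢyᵢ = 3·15 + 5·18 + 3·15 = 180; Σxᵢ² = 43; σ²/τ² = 4/9.
β̂_MAP = 180 / (43 + 4/9) = 180/(391/9) = 1620/391 ≈ 4.143.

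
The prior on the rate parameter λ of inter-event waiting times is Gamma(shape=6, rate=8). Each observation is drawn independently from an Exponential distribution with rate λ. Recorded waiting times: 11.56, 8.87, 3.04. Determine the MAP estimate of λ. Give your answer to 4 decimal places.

The Exponential(rate=λ) likelihood is ∝ λ^n e^(−λΣtᵢ). Here n = 3 and Σtᵢ = 11.56 + 8.87 + 3.04 = 23.47.
Posterior ∝ λ^5e^(−8λ) · λ^3e^(−23.47λ) = λ^8e^(−31.47λ), i.e. Gamma(9, 31.47).
Mode = (a−1)/b = 8/31.47 ≈ 0.2542.

λ̂_MAP = 0.2542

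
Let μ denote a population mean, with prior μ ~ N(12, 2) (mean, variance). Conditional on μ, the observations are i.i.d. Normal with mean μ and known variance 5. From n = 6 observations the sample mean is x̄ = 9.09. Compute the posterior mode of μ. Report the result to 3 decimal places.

μ̂_MAP = 9.946

n = 6, x̄ = 9.09.
For a Normal prior and Normal likelihood with known variance, the posterior is Normal; its mode equals its mean, the precision-weighted average.
Prior precision 1/σ₀² = 1/2 = 0.5; data precision n/σ² = 6/5 = 1.2.
μ̂ = (0.5·12 + 1.2·9.09) / (0.5 + 1.2) = 16.908/1.7 = 4227/425 ≈ 9.946.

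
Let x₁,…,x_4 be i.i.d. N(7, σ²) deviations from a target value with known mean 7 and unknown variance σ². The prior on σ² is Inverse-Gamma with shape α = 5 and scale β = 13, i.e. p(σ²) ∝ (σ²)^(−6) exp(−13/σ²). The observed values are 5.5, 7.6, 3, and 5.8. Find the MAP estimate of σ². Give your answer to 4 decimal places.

σ̂²_MAP = 2.8781

Sum of squared deviations about the known mean: SS = (5.5−7)² + (7.6−7)² + (3−7)² + (5.8−7)² = 20.05.
The Normal likelihood contributes (σ²)^(−n/2) exp(−SS/(2σ²)), so the posterior is Inverse-Gamma(α + n/2, β + SS/2) = Inverse-Gamma(7, 23.025).
The mode of Inverse-Gamma(a, b) is b/(a+1) = 23.025/8 ≈ 2.8781.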